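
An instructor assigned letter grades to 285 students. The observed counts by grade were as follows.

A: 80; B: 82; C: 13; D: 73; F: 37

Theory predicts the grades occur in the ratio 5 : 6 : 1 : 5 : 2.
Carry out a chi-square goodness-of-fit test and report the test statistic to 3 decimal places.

2.998

Ratio total = 19. Expected counts: 285×5/19 = 75, 285×6/19 = 90, 285×1/19 = 15, 285×5/19 = 75, 285×2/19 = 30.
A: (80 − 75)²/75 = 25/75 = 0.3333
B: (82 − 90)²/90 = 64/90 = 0.7111
C: (13 − 15)²/15 = 4/15 = 0.2667
D: (73 − 75)²/75 = 4/75 = 0.0533
F: (37 − 30)²/30 = 49/30 = 1.6333
Sum = 2.998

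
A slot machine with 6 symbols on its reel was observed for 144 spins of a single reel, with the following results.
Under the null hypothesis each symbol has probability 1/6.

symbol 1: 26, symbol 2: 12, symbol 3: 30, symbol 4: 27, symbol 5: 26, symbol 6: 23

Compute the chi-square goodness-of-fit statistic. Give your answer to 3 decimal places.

Expected count for each of the 6 categories: 144/6 = 24.
cat           O        E   (O−E)²/E
symbol 1     26       24     0.1667
symbol 2     12       24     6.0000
symbol 3     30       24     1.5000
symbol 4     27       24     0.3750
symbol 5     26       24     0.1667
symbol 6     23       24     0.0417
Sum = 8.250

8.250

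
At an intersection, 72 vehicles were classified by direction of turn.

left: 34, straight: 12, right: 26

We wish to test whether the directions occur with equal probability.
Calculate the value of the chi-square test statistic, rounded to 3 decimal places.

10.333

Expected count for each of the 3 categories: 72/3 = 24.
χ² = (34−24)²/24 + (12−24)²/24 + (26−24)²/24
   = 4.1667 + 6.0000 + 0.1667
Sum = 10.333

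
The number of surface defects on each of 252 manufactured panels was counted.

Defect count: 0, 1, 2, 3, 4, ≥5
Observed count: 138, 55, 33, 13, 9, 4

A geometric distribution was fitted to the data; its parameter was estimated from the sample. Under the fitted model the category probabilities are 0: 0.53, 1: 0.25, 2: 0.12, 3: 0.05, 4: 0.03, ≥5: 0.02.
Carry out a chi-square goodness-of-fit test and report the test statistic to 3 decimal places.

Expected counts E_i = n·p_i: 252×0.53 = 133.56, 252×0.25 = 63, 252×0.12 = 30.24, 252×0.05 = 12.6, 252×0.03 = 7.56, 252×0.02 = 5.04.
χ² = (138−133.56)²/133.56 + (55−63)²/63 + (33−30.24)²/30.24 + (13−12.6)²/12.6 + (9−7.56)²/7.56 + (4−5.04)²/5.04
   = 0.1476 + 1.0159 + 0.2519 + 0.0127 + 0.2743 + 0.2146
Sum = 1.917

1.917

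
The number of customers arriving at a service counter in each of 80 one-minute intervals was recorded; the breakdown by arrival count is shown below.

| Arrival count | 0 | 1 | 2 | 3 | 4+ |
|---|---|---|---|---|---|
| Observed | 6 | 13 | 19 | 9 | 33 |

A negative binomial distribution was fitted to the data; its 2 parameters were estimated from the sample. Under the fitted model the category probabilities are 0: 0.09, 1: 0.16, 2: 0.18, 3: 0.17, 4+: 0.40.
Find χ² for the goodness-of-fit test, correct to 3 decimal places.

3.260

Expected counts E_i = n·p_i: 80×0.09 = 7.2, 80×0.16 = 12.8, 80×0.18 = 14.4, 80×0.17 = 13.6, 80×0.40 = 32.
χ² = (6−7.2)²/7.2 + (13−12.8)²/12.8 + (19−14.4)²/14.4 + (9−13.6)²/13.6 + (33−32)²/32
   = 0.2000 + 0.0031 + 1.4694 + 1.5559 + 0.0313
Sum = 3.260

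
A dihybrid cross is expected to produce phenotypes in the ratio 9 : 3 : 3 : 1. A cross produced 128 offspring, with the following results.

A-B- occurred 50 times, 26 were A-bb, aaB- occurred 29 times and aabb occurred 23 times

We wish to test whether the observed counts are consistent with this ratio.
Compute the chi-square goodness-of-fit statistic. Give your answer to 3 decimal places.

Ratio total = 16. Expected counts: 128×9/16 = 72, 128×3/16 = 24, 128×3/16 = 24, 128×1/16 = 8.
χ² = (50−72)²/72 + (26−24)²/24 + (29−24)²/24 + (23−8)²/8
   = 6.7222 + 0.1667 + 1.0417 + 28.1250
Sum = 36.056

36.056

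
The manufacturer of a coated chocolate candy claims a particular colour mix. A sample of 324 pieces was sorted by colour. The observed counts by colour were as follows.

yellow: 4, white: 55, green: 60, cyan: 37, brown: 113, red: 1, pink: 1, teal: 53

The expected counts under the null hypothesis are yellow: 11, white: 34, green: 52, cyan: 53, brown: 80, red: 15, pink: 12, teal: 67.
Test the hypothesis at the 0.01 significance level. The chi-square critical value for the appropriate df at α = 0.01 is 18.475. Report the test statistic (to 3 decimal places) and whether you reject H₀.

χ² = (4−11)²/11 + (55−34)²/34 + (60−52)²/52 + (37−53)²/53 + (113−80)²/80 + (1−15)²/15 + (1−12)²/12 + (53−67)²/67
   = 4.4545 + 12.9706 + 1.2308 + 4.8302 + 13.6125 + 13.0667 + 10.0833 + 2.9254
Sum = 63.174
df = 7. Since 63.174 > 18.475, we reject H₀.

63.174; reject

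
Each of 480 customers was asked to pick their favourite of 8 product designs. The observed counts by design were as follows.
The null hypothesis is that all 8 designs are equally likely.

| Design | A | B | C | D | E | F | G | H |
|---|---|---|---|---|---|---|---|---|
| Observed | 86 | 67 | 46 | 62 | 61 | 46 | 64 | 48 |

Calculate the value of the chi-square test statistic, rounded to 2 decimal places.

21.37

Expected count for each of the 8 categories: 480/8 = 60.
χ² = (86−60)²/60 + (67−60)²/60 + (46−60)²/60 + (62−60)²/60 + (61−60)²/60 + (46−60)²/60 + (64−60)²/60 + (48−60)²/60
   = 11.267 + 0.817 + 3.267 + 0.067 + 0.017 + 3.267 + 0.267 + 2.400
Sum = 21.37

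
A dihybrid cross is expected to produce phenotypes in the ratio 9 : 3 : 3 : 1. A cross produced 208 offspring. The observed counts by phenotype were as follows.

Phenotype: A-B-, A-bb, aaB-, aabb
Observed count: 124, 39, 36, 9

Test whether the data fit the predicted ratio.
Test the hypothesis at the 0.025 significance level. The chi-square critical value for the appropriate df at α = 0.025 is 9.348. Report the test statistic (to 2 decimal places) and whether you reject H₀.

Ratio total = 16. Expected counts: 208×9/16 = 117, 208×3/16 = 39, 208×3/16 = 39, 208×1/16 = 13.
A-B-: (124 − 117)²/117 = 49/117 = 0.419
A-bb: (39 − 39)²/39 = 0/39 = 0.000
aaB-: (36 − 39)²/39 = 9/39 = 0.231
aabb: (9 − 13)²/13 = 16/13 = 1.231
Sum = 1.88
df = 3. Since 1.88 < 9.348, we do not reject H₀.

1.88; do not reject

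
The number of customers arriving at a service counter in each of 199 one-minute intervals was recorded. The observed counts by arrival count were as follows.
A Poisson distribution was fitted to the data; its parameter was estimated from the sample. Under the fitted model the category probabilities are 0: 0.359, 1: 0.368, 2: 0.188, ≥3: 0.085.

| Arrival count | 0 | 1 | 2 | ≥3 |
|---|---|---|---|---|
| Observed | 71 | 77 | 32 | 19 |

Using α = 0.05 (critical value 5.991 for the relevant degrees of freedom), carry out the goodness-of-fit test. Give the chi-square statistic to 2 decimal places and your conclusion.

Expected counts E_i = n·p_i: 199×0.359 = 71.441, 199×0.368 = 73.232, 199×0.188 = 37.412, 199×0.085 = 16.915.
0: (71 − 71.441)²/71.441 = 0.194481/71.441 = 0.003
1: (77 − 73.232)²/73.232 = 14.197824/73.232 = 0.194
2: (32 − 37.412)²/37.412 = 29.289744/37.412 = 0.783
≥3: (19 − 16.915)²/16.915 = 4.347225/16.915 = 0.257
Sum = 1.24
df = 2. Since 1.24 < 5.991, we do not reject H₀.

1.24; do not reject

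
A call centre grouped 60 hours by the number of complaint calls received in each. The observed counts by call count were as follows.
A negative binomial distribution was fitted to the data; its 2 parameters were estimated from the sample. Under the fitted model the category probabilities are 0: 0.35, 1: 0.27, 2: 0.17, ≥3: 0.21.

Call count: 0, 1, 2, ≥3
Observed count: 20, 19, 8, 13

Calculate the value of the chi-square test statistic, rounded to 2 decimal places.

Expected counts E_i = n·p_i: 60×0.35 = 21, 60×0.27 = 16.2, 60×0.17 = 10.2, 60×0.21 = 12.6.
0: (20 − 21)²/21 = 1/21 = 0.048
1: (19 − 16.2)²/16.2 = 7.84/16.2 = 0.484
2: (8 − 10.2)²/10.2 = 4.84/10.2 = 0.475
≥3: (13 − 12.6)²/12.6 = 0.16/12.6 = 0.013
Sum = 1.02

1.02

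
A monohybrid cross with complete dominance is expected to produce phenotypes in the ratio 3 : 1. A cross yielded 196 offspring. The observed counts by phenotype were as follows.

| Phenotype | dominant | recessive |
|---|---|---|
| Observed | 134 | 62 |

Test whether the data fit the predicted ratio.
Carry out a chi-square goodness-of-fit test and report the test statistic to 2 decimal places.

Ratio total = 4. Expected counts: 196×3/4 = 147, 196×1/4 = 49.
dominant: (134 − 147)²/147 = 169/147 = 1.150
recessive: (62 − 49)²/49 = 169/49 = 3.449
Sum = 4.60

4.60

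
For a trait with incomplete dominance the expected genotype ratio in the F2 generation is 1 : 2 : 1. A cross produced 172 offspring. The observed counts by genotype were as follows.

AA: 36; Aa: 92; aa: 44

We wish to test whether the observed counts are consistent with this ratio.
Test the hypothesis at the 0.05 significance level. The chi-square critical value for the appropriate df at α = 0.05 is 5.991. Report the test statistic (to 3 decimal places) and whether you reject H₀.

Ratio total = 4. Expected counts: 172×1/4 = 43, 172×2/4 = 86, 172×1/4 = 43.
AA: (36 − 43)²/43 = 49/43 = 1.1395
Aa: (92 − 86)²/86 = 36/86 = 0.4186
aa: (44 − 43)²/43 = 1/43 = 0.0233
Sum = 1.581
df = 2. Since 1.581 < 5.991, we do not reject H₀.

1.581; do not reject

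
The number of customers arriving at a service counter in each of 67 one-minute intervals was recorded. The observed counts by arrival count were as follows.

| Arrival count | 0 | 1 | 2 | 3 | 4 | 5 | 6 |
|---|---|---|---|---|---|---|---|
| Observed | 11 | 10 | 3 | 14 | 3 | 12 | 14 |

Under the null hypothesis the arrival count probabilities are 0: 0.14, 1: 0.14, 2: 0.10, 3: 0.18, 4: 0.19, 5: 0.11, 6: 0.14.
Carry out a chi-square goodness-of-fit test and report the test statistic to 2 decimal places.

Expected counts E_i = n·p_i: 67×0.14 = 9.38, 67×0.14 = 9.38, 67×0.10 = 6.7, 67×0.18 = 12.06, 67×0.19 = 12.73, 67×0.11 = 7.37, 67×0.14 = 9.38.
0: (11 − 9.38)²/9.38 = 2.6244/9.38 = 0.280
1: (10 − 9.38)²/9.38 = 0.3844/9.38 = 0.041
2: (3 − 6.7)²/6.7 = 13.69/6.7 = 2.043
3: (14 − 12.06)²/12.06 = 3.7636/12.06 = 0.312
4: (3 − 12.73)²/12.73 = 94.6729/12.73 = 7.437
5: (12 − 7.37)²/7.37 = 21.4369/7.37 = 2.909
6: (14 − 9.38)²/9.38 = 21.3444/9.38 = 2.276
Sum = 15.30

15.30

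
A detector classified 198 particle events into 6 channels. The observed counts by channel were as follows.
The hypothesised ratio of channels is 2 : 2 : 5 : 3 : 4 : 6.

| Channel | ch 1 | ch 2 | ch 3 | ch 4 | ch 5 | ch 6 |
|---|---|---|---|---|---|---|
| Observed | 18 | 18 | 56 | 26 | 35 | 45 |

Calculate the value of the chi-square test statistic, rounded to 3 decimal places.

Ratio total = 22. Expected counts: 198×2/22 = 18, 198×2/22 = 18, 198×5/22 = 45, 198×3/22 = 27, 198×4/22 = 36, 198×6/22 = 54.
cat         O        E   (O−E)²/E
ch 1       18       18     0.0000
ch 2       18       18     0.0000
ch 3       56       45     2.6889
ch 4       26       27     0.0370
ch 5       35       36     0.0278
ch 6       45       54     1.5000
Sum = 4.254

4.254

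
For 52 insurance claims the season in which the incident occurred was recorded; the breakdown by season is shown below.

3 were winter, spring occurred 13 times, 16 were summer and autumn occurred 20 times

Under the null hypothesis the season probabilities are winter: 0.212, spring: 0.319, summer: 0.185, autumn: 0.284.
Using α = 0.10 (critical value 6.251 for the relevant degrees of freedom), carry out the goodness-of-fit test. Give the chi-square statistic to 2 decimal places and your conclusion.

Expected counts E_i = n·p_i: 52×0.212 = 11.024, 52×0.319 = 16.588, 52×0.185 = 9.62, 52×0.284 = 14.768.
winter: (3 − 11.024)²/11.024 = 64.384576/11.024 = 5.840
spring: (13 − 16.588)²/16.588 = 12.873744/16.588 = 0.776
summer: (16 − 9.62)²/9.62 = 40.7044/9.62 = 4.231
autumn: (20 − 14.768)²/14.768 = 27.373824/14.768 = 1.854
Sum = 12.70
df = 3. Since 12.70 > 6.251, we reject H₀.

12.70; reject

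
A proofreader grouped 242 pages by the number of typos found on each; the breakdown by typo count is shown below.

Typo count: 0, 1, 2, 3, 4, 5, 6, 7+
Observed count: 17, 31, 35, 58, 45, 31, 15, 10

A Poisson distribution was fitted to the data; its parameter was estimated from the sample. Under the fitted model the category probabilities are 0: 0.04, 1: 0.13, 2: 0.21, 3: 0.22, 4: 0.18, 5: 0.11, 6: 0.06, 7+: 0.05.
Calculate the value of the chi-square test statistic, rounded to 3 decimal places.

12.041

Expected counts E_i = n·p_i: 242×0.04 = 9.68, 242×0.13 = 31.46, 242×0.21 = 50.82, 242×0.22 = 53.24, 242×0.18 = 43.56, 242×0.11 = 26.62, 242×0.06 = 14.52, 242×0.05 = 12.1.
χ² = (17−9.68)²/9.68 + (31−31.46)²/31.46 + (35−50.82)²/50.82 + (58−53.24)²/53.24 + (45−43.56)²/43.56 + (31−26.62)²/26.62 + (15−14.52)²/14.52 + (10−12.1)²/12.1
   = 5.5354 + 0.0067 + 4.9247 + 0.4256 + 0.0476 + 0.7207 + 0.0159 + 0.3645
Sum = 12.041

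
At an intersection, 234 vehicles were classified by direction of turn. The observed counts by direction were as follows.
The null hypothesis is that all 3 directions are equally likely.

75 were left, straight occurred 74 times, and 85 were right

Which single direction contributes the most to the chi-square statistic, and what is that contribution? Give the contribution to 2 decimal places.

Expected count for each of the 3 categories: 234/3 = 78.
cat           O        E   (O−E)²/E
left         75       78      0.115
straight     74       78      0.205
right        85       78      0.628
The largest term is for right: 0.63.

right, 0.63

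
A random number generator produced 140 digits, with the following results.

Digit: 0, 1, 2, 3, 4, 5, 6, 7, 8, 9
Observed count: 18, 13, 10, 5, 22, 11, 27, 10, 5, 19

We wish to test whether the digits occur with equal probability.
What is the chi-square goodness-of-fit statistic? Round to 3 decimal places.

34.143

Expected count for each of the 10 categories: 140/10 = 14.
0: (18 − 14)²/14 = 16/14 = 1.1429
1: (13 − 14)²/14 = 1/14 = 0.0714
2: (10 − 14)²/14 = 16/14 = 1.1429
3: (5 − 14)²/14 = 81/14 = 5.7857
4: (22 − 14)²/14 = 64/14 = 4.5714
5: (11 − 14)²/14 = 9/14 = 0.6429
6: (27 − 14)²/14 = 169/14 = 12.0714
7: (10 − 14)²/14 = 16/14 = 1.1429
8: (5 − 14)²/14 = 81/14 = 5.7857
9: (19 − 14)²/14 = 25/14 = 1.7857
Sum = 34.143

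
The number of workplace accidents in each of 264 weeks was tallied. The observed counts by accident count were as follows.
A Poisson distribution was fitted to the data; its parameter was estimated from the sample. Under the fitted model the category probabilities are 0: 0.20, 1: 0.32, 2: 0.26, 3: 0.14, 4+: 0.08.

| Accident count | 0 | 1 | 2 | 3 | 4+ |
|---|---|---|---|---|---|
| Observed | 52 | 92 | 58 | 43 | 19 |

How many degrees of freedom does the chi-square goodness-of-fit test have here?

There are k = 5 categories and 1 parameter estimated from the data, so df = 5 − 1 − 1 = 3.

3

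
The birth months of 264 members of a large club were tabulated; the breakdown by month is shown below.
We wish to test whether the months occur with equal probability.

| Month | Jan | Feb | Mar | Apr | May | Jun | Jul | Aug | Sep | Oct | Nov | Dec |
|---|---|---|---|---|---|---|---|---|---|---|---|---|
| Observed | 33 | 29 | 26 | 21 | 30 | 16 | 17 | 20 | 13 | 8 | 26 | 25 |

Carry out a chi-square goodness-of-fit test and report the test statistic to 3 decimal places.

28.091

Under H₀ each category has probability 1/12, so each expected count is 264/12 = 22.
Jan: (33 − 22)²/22 = 121/22 = 5.5000
Feb: (29 − 22)²/22 = 49/22 = 2.2273
Mar: (26 − 22)²/22 = 16/22 = 0.7273
Apr: (21 − 22)²/22 = 1/22 = 0.0455
May: (30 − 22)²/22 = 64/22 = 2.9091
Jun: (16 − 22)²/22 = 36/22 = 1.6364
Jul: (17 − 22)²/22 = 25/22 = 1.1364
Aug: (20 − 22)²/22 = 4/22 = 0.1818
Sep: (13 − 22)²/22 = 81/22 = 3.6818
Oct: (8 − 22)²/22 = 196/22 = 8.9091
Nov: (26 − 22)²/22 = 16/22 = 0.7273
Dec: (25 − 22)²/22 = 9/22 = 0.4091
Sum = 28.091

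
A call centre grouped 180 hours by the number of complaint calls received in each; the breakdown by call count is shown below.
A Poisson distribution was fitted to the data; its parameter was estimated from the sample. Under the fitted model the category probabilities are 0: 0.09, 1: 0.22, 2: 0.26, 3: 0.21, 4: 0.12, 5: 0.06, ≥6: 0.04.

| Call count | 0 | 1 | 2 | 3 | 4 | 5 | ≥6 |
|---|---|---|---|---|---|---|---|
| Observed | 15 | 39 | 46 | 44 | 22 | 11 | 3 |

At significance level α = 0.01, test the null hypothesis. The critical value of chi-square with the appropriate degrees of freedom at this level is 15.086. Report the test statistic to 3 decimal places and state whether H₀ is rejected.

Expected counts E_i = n·p_i: 180×0.09 = 16.2, 180×0.22 = 39.6, 180×0.26 = 46.8, 180×0.21 = 37.8, 180×0.12 = 21.6, 180×0.06 = 10.8, 180×0.04 = 7.2.
χ² = (15−16.2)²/16.2 + (39−39.6)²/39.6 + (46−46.8)²/46.8 + (44−37.8)²/37.8 + (22−21.6)²/21.6 + (11−10.8)²/10.8 + (3−7.2)²/7.2
   = 0.0889 + 0.0091 + 0.0137 + 1.0169 + 0.0074 + 0.0037 + 2.4500
Sum = 3.590
df = 5. Since 3.590 < 15.086, we do not reject H₀.

3.590; do not reject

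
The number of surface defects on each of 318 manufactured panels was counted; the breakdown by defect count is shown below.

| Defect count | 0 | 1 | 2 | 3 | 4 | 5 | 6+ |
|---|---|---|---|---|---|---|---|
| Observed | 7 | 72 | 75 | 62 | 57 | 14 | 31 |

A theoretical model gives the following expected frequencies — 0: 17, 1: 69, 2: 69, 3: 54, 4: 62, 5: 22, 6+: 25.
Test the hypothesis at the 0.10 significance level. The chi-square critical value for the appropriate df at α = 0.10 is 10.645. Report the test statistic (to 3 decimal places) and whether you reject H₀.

12.472; reject

0: (7 − 17)²/17 = 100/17 = 5.8824
1: (72 − 69)²/69 = 9/69 = 0.1304
2: (75 − 69)²/69 = 36/69 = 0.5217
3: (62 − 54)²/54 = 64/54 = 1.1852
4: (57 − 62)²/62 = 25/62 = 0.4032
5: (14 − 22)²/22 = 64/22 = 2.9091
6+: (31 − 25)²/25 = 36/25 = 1.4400
Sum = 12.472
df = 6. Since 12.472 > 10.645, we reject H₀.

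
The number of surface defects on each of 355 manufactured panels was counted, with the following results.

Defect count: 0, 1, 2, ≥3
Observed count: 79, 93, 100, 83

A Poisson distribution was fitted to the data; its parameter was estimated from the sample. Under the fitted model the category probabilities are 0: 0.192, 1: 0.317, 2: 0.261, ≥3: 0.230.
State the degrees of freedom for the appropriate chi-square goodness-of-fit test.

There are k = 4 categories and 1 parameter estimated from the data, so df = 4 − 1 − 1 = 2.

2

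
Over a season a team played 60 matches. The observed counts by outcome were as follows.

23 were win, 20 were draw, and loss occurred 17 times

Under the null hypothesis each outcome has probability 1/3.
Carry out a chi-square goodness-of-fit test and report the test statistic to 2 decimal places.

0.90

Under H₀ each category has probability 1/3, so each expected count is 60/3 = 20.
χ² = (23−20)²/20 + (20−20)²/20 + (17−20)²/20
   = 0.450 + 0.000 + 0.450
Sum = 0.90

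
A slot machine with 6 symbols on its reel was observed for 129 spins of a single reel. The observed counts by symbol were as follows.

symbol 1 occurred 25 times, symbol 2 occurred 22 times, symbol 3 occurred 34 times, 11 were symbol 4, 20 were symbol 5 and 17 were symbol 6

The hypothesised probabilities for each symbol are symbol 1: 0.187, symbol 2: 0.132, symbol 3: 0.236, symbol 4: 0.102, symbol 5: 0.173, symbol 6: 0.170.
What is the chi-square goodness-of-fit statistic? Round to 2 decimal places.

3.60

Expected counts E_i = n·p_i: 129×0.187 = 24.123, 129×0.132 = 17.028, 129×0.236 = 30.444, 129×0.102 = 13.158, 129×0.173 = 22.317, 129×0.170 = 21.93.
cat           O        E   (O−E)²/E
symbol 1     25   24.123      0.032
symbol 2     22   17.028      1.452
symbol 3     34   30.444      0.415
symbol 4     11   13.158      0.354
symbol 5     20   22.317      0.241
symbol 6     17    21.93      1.108
Sum = 3.60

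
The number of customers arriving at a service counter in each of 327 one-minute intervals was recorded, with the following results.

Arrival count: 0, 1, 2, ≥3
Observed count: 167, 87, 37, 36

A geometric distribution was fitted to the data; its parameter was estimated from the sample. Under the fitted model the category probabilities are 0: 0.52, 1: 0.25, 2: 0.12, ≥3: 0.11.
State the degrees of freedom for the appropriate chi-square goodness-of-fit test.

2

There are k = 4 categories and 1 parameter estimated from the data, so df = 4 − 1 − 1 = 2.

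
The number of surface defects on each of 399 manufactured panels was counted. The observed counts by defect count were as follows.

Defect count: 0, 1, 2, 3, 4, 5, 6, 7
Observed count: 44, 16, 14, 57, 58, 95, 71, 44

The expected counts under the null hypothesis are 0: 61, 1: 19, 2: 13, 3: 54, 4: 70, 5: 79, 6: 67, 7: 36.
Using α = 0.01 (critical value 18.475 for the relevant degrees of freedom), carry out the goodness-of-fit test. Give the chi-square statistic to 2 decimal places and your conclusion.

12.77; do not reject

0: (44 − 61)²/61 = 289/61 = 4.738
1: (16 − 19)²/19 = 9/19 = 0.474
2: (14 − 13)²/13 = 1/13 = 0.077
3: (57 − 54)²/54 = 9/54 = 0.167
4: (58 − 70)²/70 = 144/70 = 2.057
5: (95 − 79)²/79 = 256/79 = 3.241
6: (71 − 67)²/67 = 16/67 = 0.239
7: (44 − 36)²/36 = 64/36 = 1.778
Sum = 12.77
df = 7. Since 12.77 < 18.475, we do not reject H₀.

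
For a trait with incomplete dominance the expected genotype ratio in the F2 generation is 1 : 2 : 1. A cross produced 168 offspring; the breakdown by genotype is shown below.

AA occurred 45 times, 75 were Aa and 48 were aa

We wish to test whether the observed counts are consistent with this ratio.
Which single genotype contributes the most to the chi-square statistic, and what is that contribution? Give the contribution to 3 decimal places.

Aa, 0.964

Ratio total = 4. Expected counts: 168×1/4 = 42, 168×2/4 = 84, 168×1/4 = 42.
χ² = (45−42)²/42 + (75−84)²/84 + (48−42)²/42
   = 0.2143 + 0.9643 + 0.8571
The largest term is for Aa: 0.964.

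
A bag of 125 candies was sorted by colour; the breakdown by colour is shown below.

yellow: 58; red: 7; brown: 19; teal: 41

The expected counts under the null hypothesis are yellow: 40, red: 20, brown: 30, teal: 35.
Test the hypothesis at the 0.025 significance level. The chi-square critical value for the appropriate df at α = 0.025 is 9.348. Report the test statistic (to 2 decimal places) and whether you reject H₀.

χ² = (58−40)²/40 + (7−20)²/20 + (19−30)²/30 + (41−35)²/35
   = 8.100 + 8.450 + 4.033 + 1.029
Sum = 21.61
df = 3. Since 21.61 > 9.348, we reject H₀.

21.61; reject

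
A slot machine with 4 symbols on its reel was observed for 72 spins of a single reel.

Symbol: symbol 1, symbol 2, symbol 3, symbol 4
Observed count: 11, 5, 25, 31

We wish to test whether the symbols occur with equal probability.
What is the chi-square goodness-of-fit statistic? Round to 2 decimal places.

Under H₀ each category has probability 1/4, so each expected count is 72/4 = 18.
χ² = (11−18)²/18 + (5−18)²/18 + (25−18)²/18 + (31−18)²/18
   = 2.722 + 9.389 + 2.722 + 9.389
Sum = 24.22

24.22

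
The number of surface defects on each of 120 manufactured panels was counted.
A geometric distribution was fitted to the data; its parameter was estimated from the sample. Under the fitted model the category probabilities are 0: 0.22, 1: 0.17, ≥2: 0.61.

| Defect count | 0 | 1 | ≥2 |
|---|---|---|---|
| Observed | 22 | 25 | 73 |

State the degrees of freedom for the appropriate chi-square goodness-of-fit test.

1

There are k = 3 categories and 1 parameter estimated from the data, so df = 3 − 1 − 1 = 1.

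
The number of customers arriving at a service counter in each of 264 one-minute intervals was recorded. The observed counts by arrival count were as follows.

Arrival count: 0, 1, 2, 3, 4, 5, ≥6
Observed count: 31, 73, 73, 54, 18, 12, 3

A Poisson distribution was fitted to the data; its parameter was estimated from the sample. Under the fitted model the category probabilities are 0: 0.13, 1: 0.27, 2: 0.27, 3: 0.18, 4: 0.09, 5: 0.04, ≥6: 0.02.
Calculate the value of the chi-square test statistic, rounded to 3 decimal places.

Expected counts E_i = n·p_i: 264×0.13 = 34.32, 264×0.27 = 71.28, 264×0.27 = 71.28, 264×0.18 = 47.52, 264×0.09 = 23.76, 264×0.04 = 10.56, 264×0.02 = 5.28.
cat         O        E   (O−E)²/E
0          31    34.32     0.3212
1          73    71.28     0.0415
2          73    71.28     0.0415
3          54    47.52     0.8836
4          18    23.76     1.3964
5          12    10.56     0.1964
≥6          3     5.28     0.9845
Sum = 3.865

3.865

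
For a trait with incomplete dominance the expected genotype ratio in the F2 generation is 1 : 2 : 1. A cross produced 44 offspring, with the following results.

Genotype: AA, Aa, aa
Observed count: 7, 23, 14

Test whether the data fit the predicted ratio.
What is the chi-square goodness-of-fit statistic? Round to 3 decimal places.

Ratio total = 4. Expected counts: 44×1/4 = 11, 44×2/4 = 22, 44×1/4 = 11.
cat         O        E   (O−E)²/E
AA          7       11     1.4545
Aa         23       22     0.0455
aa         14       11     0.8182
Sum = 2.318

2.318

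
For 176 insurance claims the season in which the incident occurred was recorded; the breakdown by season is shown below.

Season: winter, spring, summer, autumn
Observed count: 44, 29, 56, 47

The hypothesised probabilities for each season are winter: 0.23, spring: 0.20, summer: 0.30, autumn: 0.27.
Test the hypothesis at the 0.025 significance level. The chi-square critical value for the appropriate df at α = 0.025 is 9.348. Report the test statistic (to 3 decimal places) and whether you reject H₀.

Expected counts E_i = n·p_i: 176×0.23 = 40.48, 176×0.20 = 35.2, 176×0.30 = 52.8, 176×0.27 = 47.52.
cat         O        E   (O−E)²/E
winter     44    40.48     0.3061
spring     29     35.2     1.0920
summer     56     52.8     0.1939
autumn     47    47.52     0.0057
Sum = 1.598
df = 3. Since 1.598 < 9.348, we do not reject H₀.

1.598; do not reject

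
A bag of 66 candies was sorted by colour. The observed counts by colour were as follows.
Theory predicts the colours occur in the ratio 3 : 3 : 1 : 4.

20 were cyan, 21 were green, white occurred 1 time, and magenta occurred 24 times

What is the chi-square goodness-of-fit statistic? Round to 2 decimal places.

4.89

Ratio total = 11. Expected counts: 66×3/11 = 18, 66×3/11 = 18, 66×1/11 = 6, 66×4/11 = 24.
cyan: (20 − 18)²/18 = 4/18 = 0.222
green: (21 − 18)²/18 = 9/18 = 0.500
white: (1 − 6)²/6 = 25/6 = 4.167
magenta: (24 − 24)²/24 = 0/24 = 0.000
Sum = 4.89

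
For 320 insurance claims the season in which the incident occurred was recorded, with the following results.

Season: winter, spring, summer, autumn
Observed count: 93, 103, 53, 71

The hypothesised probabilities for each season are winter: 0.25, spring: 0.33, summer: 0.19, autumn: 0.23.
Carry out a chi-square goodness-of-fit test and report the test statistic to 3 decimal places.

Expected counts E_i = n·p_i: 320×0.25 = 80, 320×0.33 = 105.6, 320×0.19 = 60.8, 320×0.23 = 73.6.
χ² = (93−80)²/80 + (103−105.6)²/105.6 + (53−60.8)²/60.8 + (71−73.6)²/73.6
   = 2.1125 + 0.0640 + 1.0007 + 0.0918
Sum = 3.269

3.269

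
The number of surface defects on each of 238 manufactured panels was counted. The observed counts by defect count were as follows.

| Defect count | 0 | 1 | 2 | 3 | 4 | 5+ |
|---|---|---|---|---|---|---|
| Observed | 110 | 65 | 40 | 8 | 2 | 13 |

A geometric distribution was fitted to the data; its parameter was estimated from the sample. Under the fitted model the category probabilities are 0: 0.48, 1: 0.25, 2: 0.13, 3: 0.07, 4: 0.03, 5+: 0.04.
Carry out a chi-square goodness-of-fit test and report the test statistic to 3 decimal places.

Expected counts E_i = n·p_i: 238×0.48 = 114.24, 238×0.25 = 59.5, 238×0.13 = 30.94, 238×0.07 = 16.66, 238×0.03 = 7.14, 238×0.04 = 9.52.
χ² = (110−114.24)²/114.24 + (65−59.5)²/59.5 + (40−30.94)²/30.94 + (8−16.66)²/16.66 + (2−7.14)²/7.14 + (13−9.52)²/9.52
   = 0.1574 + 0.5084 + 2.6530 + 4.5015 + 3.7002 + 1.2721
Sum = 12.793

12.793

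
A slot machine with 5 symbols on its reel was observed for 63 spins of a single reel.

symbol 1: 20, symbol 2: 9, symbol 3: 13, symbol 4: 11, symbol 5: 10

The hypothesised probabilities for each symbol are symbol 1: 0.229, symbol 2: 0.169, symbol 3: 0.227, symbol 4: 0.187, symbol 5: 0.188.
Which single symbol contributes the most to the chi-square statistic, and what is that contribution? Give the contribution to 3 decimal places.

symbol 1, 2.153

Expected counts E_i = n·p_i: 63×0.229 = 14.427, 63×0.169 = 10.647, 63×0.227 = 14.301, 63×0.187 = 11.781, 63×0.188 = 11.844.
χ² = (20−14.427)²/14.427 + (9−10.647)²/10.647 + (13−14.301)²/14.301 + (11−11.781)²/11.781 + (10−11.844)²/11.844
   = 2.1528 + 0.2548 + 0.1184 + 0.0518 + 0.2871
The largest term is for symbol 1: 2.153.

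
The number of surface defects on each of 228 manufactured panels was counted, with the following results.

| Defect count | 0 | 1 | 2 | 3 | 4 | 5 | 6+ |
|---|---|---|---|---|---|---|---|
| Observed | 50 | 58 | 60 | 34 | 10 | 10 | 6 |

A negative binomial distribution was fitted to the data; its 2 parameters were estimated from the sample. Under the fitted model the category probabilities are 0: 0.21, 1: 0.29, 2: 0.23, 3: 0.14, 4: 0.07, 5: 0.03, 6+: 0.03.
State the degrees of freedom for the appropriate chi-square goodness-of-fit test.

4

There are k = 7 categories and 2 parameters estimated from the data, so df = 7 − 1 − 2 = 4.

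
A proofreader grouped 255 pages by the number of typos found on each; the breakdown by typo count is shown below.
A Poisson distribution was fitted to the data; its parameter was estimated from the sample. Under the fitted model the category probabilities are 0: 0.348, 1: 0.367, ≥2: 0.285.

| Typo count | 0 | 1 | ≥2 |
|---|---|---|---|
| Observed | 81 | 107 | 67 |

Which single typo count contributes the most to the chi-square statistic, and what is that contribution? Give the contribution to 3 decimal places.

1, 1.923

Expected counts E_i = n·p_i: 255×0.348 = 88.74, 255×0.367 = 93.585, 255×0.285 = 72.675.
χ² = (81−88.74)²/88.74 + (107−93.585)²/93.585 + (67−72.675)²/72.675
   = 0.6751 + 1.9230 + 0.4431
The largest term is for 1: 1.923.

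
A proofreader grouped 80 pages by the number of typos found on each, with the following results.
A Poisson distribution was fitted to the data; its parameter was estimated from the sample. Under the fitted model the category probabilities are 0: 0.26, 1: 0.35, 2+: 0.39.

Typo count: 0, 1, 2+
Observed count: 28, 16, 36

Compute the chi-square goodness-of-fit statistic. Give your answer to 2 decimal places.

8.37

Expected counts E_i = n·p_i: 80×0.26 = 20.8, 80×0.35 = 28, 80×0.39 = 31.2.
χ² = (28−20.8)²/20.8 + (16−28)²/28 + (36−31.2)²/31.2
   = 2.492 + 5.143 + 0.738
Sum = 8.37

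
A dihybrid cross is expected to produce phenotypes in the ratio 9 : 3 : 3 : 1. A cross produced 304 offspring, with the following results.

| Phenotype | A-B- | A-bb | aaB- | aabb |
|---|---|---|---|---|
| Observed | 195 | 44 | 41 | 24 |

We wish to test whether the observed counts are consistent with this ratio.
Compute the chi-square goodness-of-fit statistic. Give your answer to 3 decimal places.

12.140

Ratio total = 16. Expected counts: 304×9/16 = 171, 304×3/16 = 57, 304×3/16 = 57, 304×1/16 = 19.
A-B-: (195 − 171)²/171 = 576/171 = 3.3684
A-bb: (44 − 57)²/57 = 169/57 = 2.9649
aaB-: (41 − 57)²/57 = 256/57 = 4.4912
aabb: (24 − 19)²/19 = 25/19 = 1.3158
Sum = 12.140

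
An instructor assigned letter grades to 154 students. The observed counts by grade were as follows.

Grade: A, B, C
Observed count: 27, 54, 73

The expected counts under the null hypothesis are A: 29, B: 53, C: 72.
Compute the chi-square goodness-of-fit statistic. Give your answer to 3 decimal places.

cat         O        E   (O−E)²/E
A          27       29     0.1379
B          54       53     0.0189
C          73       72     0.0139
Sum = 0.171

0.171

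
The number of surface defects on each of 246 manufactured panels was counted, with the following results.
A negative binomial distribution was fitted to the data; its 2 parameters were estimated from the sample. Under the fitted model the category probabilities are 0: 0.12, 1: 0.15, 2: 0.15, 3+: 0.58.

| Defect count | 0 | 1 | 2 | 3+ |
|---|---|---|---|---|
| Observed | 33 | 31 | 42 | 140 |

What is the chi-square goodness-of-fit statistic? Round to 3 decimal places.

2.109

Expected counts E_i = n·p_i: 246×0.12 = 29.52, 246×0.15 = 36.9, 246×0.15 = 36.9, 246×0.58 = 142.68.
cat         O        E   (O−E)²/E
0          33    29.52     0.4102
1          31     36.9     0.9434
2          42     36.9     0.7049
3+        140   142.68     0.0503
Sum = 2.109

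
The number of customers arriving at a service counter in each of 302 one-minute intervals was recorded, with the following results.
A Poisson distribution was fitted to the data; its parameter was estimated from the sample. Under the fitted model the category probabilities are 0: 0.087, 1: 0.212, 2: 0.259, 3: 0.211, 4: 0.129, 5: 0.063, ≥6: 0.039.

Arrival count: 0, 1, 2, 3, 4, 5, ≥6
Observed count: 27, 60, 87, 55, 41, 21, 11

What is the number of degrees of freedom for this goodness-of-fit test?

5

There are k = 7 categories and 1 parameter estimated from the data, so df = 7 − 1 − 1 = 5.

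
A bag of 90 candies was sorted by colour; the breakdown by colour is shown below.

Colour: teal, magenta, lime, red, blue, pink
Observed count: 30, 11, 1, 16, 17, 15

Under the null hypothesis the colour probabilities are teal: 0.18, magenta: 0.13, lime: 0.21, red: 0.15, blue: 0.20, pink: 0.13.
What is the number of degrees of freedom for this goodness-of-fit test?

There are k = 6 categories and no parameters were estimated from the data, so df = 6 − 1 = 5.

5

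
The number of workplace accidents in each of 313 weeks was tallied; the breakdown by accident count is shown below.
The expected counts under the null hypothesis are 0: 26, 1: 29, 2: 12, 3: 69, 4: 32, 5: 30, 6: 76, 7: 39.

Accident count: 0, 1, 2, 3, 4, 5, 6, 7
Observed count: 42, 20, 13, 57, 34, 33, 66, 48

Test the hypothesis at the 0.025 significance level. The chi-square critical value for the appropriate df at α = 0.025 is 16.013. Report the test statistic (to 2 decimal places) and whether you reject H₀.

0: (42 − 26)²/26 = 256/26 = 9.846
1: (20 − 29)²/29 = 81/29 = 2.793
2: (13 − 12)²/12 = 1/12 = 0.083
3: (57 − 69)²/69 = 144/69 = 2.087
4: (34 − 32)²/32 = 4/32 = 0.125
5: (33 − 30)²/30 = 9/30 = 0.300
6: (66 − 76)²/76 = 100/76 = 1.316
7: (48 − 39)²/39 = 81/39 = 2.077
Sum = 18.63
df = 7. Since 18.63 > 16.013, we reject H₀.

18.63; reject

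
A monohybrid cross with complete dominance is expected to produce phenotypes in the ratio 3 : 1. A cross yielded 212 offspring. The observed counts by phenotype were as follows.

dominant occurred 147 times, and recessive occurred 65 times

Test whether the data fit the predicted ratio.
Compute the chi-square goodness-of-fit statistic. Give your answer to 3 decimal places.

Ratio total = 4. Expected counts: 212×3/4 = 159, 212×1/4 = 53.
χ² = (147−159)²/159 + (65−53)²/53
   = 0.9057 + 2.7170
Sum = 3.623

3.623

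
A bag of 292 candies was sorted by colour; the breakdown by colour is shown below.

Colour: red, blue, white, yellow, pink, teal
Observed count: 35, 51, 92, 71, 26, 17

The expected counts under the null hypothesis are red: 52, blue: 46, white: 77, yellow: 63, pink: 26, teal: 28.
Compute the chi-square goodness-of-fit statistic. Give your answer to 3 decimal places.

14.361

cat         O        E   (O−E)²/E
red        35       52     5.5577
blue       51       46     0.5435
white      92       77     2.9221
yellow     71       63     1.0159
pink       26       26     0.0000
teal       17       28     4.3214
Sum = 14.361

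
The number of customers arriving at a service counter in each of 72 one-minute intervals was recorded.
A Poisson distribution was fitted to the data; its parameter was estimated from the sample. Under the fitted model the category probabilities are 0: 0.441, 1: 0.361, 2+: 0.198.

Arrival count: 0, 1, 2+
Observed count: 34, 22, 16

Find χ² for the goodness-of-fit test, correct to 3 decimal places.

Expected counts E_i = n·p_i: 72×0.441 = 31.752, 72×0.361 = 25.992, 72×0.198 = 14.256.
cat         O        E   (O−E)²/E
0          34   31.752     0.1592
1          22   25.992     0.6131
2+         16   14.256     0.2134
Sum = 0.986

0.986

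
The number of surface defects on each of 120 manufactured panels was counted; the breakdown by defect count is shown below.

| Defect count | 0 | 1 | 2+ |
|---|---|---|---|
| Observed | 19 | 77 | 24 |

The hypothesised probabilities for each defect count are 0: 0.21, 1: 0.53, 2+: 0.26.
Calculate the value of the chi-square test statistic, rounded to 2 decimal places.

6.01

Expected counts E_i = n·p_i: 120×0.21 = 25.2, 120×0.53 = 63.6, 120×0.26 = 31.2.
cat         O        E   (O−E)²/E
0          19     25.2      1.525
1          77     63.6      2.823
2+         24     31.2      1.662
Sum = 6.01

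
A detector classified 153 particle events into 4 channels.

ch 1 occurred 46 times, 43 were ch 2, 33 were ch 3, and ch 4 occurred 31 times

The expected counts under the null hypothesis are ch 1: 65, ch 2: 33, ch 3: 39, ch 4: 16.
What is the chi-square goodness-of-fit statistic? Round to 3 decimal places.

23.570

χ² = (46−65)²/65 + (43−33)²/33 + (33−39)²/39 + (31−16)²/16
   = 5.5538 + 3.0303 + 0.9231 + 14.0625
Sum = 23.570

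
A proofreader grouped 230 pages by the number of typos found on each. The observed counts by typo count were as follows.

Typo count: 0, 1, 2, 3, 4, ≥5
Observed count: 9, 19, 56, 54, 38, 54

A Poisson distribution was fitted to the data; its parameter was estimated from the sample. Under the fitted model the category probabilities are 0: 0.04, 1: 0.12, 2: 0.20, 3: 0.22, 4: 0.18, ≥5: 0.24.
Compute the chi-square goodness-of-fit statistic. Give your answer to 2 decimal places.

5.39

Expected counts E_i = n·p_i: 230×0.04 = 9.2, 230×0.12 = 27.6, 230×0.20 = 46, 230×0.22 = 50.6, 230×0.18 = 41.4, 230×0.24 = 55.2.
χ² = (9−9.2)²/9.2 + (19−27.6)²/27.6 + (56−46)²/46 + (54−50.6)²/50.6 + (38−41.4)²/41.4 + (54−55.2)²/55.2
   = 0.004 + 2.680 + 2.174 + 0.228 + 0.279 + 0.026
Sum = 5.39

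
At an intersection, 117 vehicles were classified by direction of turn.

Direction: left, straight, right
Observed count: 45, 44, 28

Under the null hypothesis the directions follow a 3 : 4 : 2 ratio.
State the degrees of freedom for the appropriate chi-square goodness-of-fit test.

There are k = 3 categories and no parameters were estimated from the data, so df = 3 − 1 = 2.

2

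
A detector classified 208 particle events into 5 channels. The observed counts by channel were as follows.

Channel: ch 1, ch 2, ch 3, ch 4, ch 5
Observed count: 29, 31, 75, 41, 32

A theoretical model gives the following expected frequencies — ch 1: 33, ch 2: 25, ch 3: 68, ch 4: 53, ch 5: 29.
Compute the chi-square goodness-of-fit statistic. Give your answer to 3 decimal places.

5.673

χ² = (29−33)²/33 + (31−25)²/25 + (75−68)²/68 + (41−53)²/53 + (32−29)²/29
   = 0.4848 + 1.4400 + 0.7206 + 2.7170 + 0.3103
Sum = 5.673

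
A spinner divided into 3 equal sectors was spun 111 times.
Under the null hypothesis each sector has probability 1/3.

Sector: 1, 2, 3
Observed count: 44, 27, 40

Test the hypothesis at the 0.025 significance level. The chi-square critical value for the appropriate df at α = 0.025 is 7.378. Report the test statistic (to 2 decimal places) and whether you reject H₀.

4.27; do not reject

Under H₀ each category has probability 1/3, so each expected count is 111/3 = 37.
χ² = (44−37)²/37 + (27−37)²/37 + (40−37)²/37
   = 1.324 + 2.703 + 0.243
Sum = 4.27
df = 2. Since 4.27 < 7.378, we do not reject H₀.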